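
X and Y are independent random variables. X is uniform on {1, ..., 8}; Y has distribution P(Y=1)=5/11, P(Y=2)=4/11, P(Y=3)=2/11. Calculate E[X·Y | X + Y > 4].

P(X + Y > 4) = 63/88.
Summing XY·P(x,y) over outcomes with X + Y > 4 gives 78/11.
E[X·Y | X + Y > 4] = (78/11) / (63/88) = 208/21.

208/21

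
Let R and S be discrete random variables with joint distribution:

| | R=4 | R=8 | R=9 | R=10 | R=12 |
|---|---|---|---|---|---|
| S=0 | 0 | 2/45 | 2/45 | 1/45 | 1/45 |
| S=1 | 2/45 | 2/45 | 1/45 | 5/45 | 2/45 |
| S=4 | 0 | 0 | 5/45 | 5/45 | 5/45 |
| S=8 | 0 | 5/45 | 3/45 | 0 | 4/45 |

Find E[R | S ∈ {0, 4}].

211/21

P(S ∈ {0, 4}) = 7/15.
Summing R·P(R=x,S=y) over the conditioning event gives 211/45.
E[R | S ∈ {0, 4}] = (211/45) / (7/15) = 211/21.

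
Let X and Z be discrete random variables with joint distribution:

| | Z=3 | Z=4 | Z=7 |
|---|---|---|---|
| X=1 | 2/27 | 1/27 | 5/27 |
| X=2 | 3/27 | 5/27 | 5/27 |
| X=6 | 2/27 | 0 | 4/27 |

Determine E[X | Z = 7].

39/14

P(Z = 7) = 14/27.
Σ X·P over the event = 1·(5/27) + 2·(5/27) + 6·(4/27) = 13/9.
E[X | Z = 7] = (13/9) / (14/27) = 39/14.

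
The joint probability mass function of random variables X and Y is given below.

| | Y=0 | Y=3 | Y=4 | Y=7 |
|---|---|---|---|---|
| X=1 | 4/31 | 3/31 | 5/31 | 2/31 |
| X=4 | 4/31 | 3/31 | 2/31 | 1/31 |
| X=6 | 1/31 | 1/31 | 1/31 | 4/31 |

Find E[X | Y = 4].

19/8

P(Y = 4) = 8/31.
Σ X·P over the event = 1·(5/31) + 4·(2/31) + 6·(1/31) = 19/31.
E[X | Y = 4] = (19/31) / (8/31) = 19/8.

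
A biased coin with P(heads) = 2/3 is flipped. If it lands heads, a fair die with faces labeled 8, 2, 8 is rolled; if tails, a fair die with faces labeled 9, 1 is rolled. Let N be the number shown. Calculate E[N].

E[N | heads] = (8+2+8)/3 = 6.
E[N | tails] = (9+1)/2 = 5.
By the law of total expectation,
E[N] = (2/3)·(6) + (1/3)·(5) = 17/3.

17/3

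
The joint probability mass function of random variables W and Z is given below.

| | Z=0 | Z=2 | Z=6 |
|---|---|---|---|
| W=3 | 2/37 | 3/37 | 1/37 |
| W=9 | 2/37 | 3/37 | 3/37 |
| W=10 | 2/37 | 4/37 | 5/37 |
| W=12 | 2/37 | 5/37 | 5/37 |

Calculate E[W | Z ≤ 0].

P(Z ≤ 0) = 8/37.
Σ W·P over the event = 3·(2/37) + 9·(2/37) + 10·(2/37) + 12·(2/37) = 68/37.
E[W | Z ≤ 0] = (68/37) / (8/37) = 17/2.

17/2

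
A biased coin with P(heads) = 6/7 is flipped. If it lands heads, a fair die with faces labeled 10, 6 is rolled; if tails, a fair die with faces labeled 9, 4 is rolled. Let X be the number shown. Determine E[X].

E[X | heads] = (10+6)/2 = 8.
E[X | tails] = (9+4)/2 = 13/2.
E[X] = (6/7)·(8) + (1/7)·(13/2) = 109/14.

109/14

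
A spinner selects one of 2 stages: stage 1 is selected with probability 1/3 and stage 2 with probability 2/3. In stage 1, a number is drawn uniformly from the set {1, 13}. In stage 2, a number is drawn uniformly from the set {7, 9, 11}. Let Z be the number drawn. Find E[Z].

E[Z | stage 1] = (1+13)/2 = 7.
E[Z | stage 2] = (7+9+11)/3 = 9.
By the law of total expectation,
E[Z] = (1/3)·(7) + (2/3)·(9) = 25/3.

25/3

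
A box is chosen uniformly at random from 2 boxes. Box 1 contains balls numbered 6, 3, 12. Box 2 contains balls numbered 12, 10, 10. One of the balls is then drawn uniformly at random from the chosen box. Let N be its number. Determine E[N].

E[N | box 1] = (6+3+12)/3 = 7.
E[N | box 2] = (12+10+10)/3 = 32/3.
E[N] = (1/2)·(7) + (1/2)·(32/3) = 53/6.

53/6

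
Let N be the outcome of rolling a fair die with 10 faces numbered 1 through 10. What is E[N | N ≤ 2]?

3/2

Given N ≤ 2, N is equally likely to be any of {1, 2}.
E[N | N ≤ 2] = (1 + 2) / 2 = 3/2.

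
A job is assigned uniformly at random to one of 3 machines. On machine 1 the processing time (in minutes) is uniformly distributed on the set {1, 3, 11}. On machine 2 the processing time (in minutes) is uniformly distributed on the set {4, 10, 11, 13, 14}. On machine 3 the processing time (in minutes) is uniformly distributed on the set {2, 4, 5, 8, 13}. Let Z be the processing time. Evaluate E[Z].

E[Z | machine 1] = (1+3+11)/3 = 5.
E[Z | machine 2] = (4+10+11+13+14)/5 = 52/5.
E[Z | machine 3] = (2+4+5+8+13)/5 = 32/5.
By the law of total expectation,
E[Z] = (1/3)·(5) + (1/3)·(52/5) + (1/3)·(32/5) = 109/15.

109/15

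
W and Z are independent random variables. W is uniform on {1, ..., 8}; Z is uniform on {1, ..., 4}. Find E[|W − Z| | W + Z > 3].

P(W + Z > 3) = 29/32.
Summing |W−Z|·P(x,y) over outcomes with W + Z > 3 gives 41/16.
E[|W − Z| | W + Z > 3] = (41/16) / (29/32) = 82/29.

82/29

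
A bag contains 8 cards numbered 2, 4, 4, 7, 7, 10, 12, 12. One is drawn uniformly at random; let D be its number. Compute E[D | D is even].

22/3

P(D is even) = 3/4.
Σ over the event: 2·1/8 + 4·1/4 + 10·1/8 + 12·1/4 = 11/2.
E[D | D is even] = (11/2) / (3/4) = 22/3.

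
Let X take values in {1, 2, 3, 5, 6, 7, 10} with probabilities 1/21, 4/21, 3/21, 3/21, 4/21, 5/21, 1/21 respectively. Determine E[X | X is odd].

P(X is odd) = 4/7.
Σ over the event: 1·1/21 + 3·1/7 + 5·1/7 + 7·5/21 = 20/7.
E[X | X is odd] = (20/7) / (4/7) = 5.

5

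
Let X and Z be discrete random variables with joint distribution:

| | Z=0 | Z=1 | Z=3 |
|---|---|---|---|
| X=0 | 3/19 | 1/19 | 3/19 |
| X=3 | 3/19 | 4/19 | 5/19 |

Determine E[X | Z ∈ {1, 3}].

P(Z ∈ {1, 3}) = 13/19.
Σ X·P over the event = 0·(1/19) + 0·(3/19) + 3·(4/19) + 3·(5/19) = 27/19.
E[X | Z ∈ {1, 3}] = (27/19) / (13/19) = 27/13.

27/13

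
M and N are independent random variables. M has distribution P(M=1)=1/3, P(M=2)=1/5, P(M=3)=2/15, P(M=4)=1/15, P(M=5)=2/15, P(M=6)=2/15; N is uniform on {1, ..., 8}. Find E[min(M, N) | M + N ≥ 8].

95/29

P(M + N ≥ 8) = 29/60.
Summing min(M,N)·P(x,y) over outcomes with M + N ≥ 8 gives 19/12.
E[min(M, N) | M + N ≥ 8] = (19/12) / (29/60) = 95/29.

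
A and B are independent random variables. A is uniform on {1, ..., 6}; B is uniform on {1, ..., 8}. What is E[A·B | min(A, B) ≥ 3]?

99/4

P(min(A, B) ≥ 3) = 1/2.
Summing AB·P(x,y) over outcomes with min(A, B) ≥ 3 gives 99/8.
E[A·B | min(A, B) ≥ 3] = (99/8) / (1/2) = 99/4.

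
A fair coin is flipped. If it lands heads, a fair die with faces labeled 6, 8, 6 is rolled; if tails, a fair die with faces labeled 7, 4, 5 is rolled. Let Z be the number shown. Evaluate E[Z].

6

E[Z | heads] = (6+8+6)/3 = 20/3.
E[Z | tails] = (7+4+5)/3 = 16/3.
E[Z] = (1/2)·(20/3) + (1/2)·(16/3) = 6.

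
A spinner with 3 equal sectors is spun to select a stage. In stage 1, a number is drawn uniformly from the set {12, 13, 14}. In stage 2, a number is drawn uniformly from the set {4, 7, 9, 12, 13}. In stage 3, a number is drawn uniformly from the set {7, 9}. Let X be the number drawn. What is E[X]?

10

E[X | stage 1] = (12+13+14)/3 = 13.
E[X | stage 2] = (4+7+9+12+13)/5 = 9.
E[X | stage 3] = (7+9)/2 = 8.
By the law of total expectation,
E[X] = (1/3)·(13) + (1/3)·(9) + (1/3)·(8) = 10.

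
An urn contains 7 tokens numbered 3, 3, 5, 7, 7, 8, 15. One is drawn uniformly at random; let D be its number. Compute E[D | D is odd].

P(D is odd) = 6/7.
Σ over the event: 3·2/7 + 5·1/7 + 7·2/7 + 15·1/7 = 40/7.
E[D | D is odd] = (40/7) / (6/7) = 20/3.

20/3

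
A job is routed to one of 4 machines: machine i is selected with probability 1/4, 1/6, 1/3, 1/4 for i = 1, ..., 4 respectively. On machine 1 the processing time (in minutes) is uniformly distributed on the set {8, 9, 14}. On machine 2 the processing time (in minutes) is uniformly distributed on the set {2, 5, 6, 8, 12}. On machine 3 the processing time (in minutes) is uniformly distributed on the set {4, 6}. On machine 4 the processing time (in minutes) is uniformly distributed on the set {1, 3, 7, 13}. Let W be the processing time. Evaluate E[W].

137/20

E[W | machine 1] = (8+9+14)/3 = 31/3.
E[W | machine 2] = (2+5+6+8+12)/5 = 33/5.
E[W | machine 3] = (4+6)/2 = 5.
E[W | machine 4] = (1+3+7+13)/4 = 6.
E[W] = (1/4)·(31/3) + (1/6)·(33/5) + (1/3)·(5) + (1/4)·(6) = 137/20.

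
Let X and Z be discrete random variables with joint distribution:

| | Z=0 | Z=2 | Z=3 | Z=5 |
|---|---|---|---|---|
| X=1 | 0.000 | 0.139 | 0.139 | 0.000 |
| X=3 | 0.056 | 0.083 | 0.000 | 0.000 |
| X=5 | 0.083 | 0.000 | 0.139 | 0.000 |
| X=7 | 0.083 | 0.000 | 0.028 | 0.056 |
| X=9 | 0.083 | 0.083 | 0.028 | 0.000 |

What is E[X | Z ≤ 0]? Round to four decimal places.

P(Z ≤ 0) = 0.305.
Σ X·P over the event = 3·(0.056) + 5·(0.083) + 7·(0.083) + 9·(0.083) = 1.911.
E[X | Z ≤ 0] = (1.911) / (0.305) = 6.2656.

6.2656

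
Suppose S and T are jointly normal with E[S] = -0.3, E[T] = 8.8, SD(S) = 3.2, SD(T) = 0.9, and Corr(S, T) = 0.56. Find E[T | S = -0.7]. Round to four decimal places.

8.7370

E[T | S=x] = μ_T + ρ(σ_T/σ_S)(x − μ_S) for jointly normal variables.
E[T | S=-0.7] = 8.8 + (0.56)·(0.9/3.2)·(-0.7 − (-0.3)) = 8.8 + (0.1575)·(-0.4) = 8.7370.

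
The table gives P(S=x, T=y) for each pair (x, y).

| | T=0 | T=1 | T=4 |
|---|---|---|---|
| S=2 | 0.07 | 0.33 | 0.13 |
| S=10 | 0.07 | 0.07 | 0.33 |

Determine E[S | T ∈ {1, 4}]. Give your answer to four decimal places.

P(T ∈ {1, 4}) = 0.86.
Σ S·P over the event = 2·(0.33) + 2·(0.13) + 10·(0.07) + 10·(0.33) = 4.92.
E[S | T ∈ {1, 4}] = (4.92) / (0.86) = 5.7209.

5.7209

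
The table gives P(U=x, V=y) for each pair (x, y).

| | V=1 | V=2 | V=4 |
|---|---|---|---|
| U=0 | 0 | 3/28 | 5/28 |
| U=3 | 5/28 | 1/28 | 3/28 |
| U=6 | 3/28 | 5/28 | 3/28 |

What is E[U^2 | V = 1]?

153/8

P(V = 1) = 2/7.
Σ U^2·P over the event = 9·(5/28) + 36·(3/28) = 153/28.
E[U^2 | V = 1] = (153/28) / (2/7) = 153/8.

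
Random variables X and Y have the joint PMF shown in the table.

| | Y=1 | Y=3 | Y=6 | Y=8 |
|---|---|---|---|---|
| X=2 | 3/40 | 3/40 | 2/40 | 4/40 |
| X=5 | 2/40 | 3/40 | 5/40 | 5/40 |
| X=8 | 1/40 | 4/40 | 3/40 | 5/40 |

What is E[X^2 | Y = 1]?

P(Y = 1) = 3/20.
Summing X^2·P(X=x,Y=y) over the conditioning event gives 63/20.
E[X^2 | Y = 1] = (63/20) / (3/20) = 21.

21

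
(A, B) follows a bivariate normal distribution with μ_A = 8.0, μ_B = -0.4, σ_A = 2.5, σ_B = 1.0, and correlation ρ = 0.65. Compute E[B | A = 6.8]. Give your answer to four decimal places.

-0.7120

For a bivariate normal, E[B | A=x] = μ_B + ρ·(σ_B/σ_A)·(x − μ_A).
E[B | A=6.8] = -0.4 + (0.65)·(1.0/2.5)·(6.8 − (8.0)) = -0.4 + (0.26)·(-1.2) = -0.7120.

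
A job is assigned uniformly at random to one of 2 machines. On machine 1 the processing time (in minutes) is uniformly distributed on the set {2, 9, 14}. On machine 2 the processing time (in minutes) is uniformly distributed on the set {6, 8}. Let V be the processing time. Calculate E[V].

23/3

E[V | machine 1] = (2+9+14)/3 = 25/3.
E[V | machine 2] = (6+8)/2 = 7.
By the law of total expectation,
E[V] = (1/2)·(25/3) + (1/2)·(7) = 23/3.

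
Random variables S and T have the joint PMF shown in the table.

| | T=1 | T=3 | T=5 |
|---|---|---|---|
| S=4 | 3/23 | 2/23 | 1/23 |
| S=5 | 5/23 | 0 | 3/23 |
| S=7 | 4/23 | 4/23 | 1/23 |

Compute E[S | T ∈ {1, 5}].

P(T ∈ {1, 5}) = 17/23.
Σ S·P over the event = 4·(3/23) + 4·(1/23) + 5·(5/23) + 5·(3/23) + 7·(4/23) + 7·(1/23) = 91/23.
E[S | T ∈ {1, 5}] = (91/23) / (17/23) = 91/17.

91/17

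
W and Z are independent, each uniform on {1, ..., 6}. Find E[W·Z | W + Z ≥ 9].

49/2

Outcomes with W + Z ≥ 9: (3,6), (4,5), (4,6), (5,4), (5,5), (5,6), (6,3), (6,4), (6,5), (6,6), each with probability 1/36.
E[W·Z | W + Z ≥ 9] = (18 + 20 + 24 + 20 + 25 + 30 + 18 + 24 + 30 + 36) / 10 = 49/2.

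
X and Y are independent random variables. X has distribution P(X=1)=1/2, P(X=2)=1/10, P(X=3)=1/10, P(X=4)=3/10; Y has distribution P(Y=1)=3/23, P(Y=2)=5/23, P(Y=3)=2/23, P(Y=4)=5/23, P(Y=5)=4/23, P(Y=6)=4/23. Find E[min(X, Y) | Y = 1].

P(Y = 1) = 3/23.
Summing min(X,Y)·P(x,y) over outcomes with Y = 1 gives 3/23.
E[min(X, Y) | Y = 1] = (3/23) / (3/23) = 1.

1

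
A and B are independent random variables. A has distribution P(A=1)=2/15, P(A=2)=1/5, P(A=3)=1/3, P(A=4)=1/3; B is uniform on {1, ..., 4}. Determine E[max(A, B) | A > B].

24/7

P(A > B) = 7/15.
Summing max(A,B)·P(x,y) over outcomes with A > B gives 8/5.
E[max(A, B) | A > B] = (8/5) / (7/15) = 24/7.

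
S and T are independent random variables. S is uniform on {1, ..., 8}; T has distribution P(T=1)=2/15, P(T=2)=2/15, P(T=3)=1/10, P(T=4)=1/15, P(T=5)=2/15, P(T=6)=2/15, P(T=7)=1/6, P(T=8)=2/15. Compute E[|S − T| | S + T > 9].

P(S + T > 9) = 11/24.
Summing |S−T|·P(x,y) over outcomes with S + T > 9 gives 16/15.
E[|S − T| | S + T > 9] = (16/15) / (11/24) = 128/55.

128/55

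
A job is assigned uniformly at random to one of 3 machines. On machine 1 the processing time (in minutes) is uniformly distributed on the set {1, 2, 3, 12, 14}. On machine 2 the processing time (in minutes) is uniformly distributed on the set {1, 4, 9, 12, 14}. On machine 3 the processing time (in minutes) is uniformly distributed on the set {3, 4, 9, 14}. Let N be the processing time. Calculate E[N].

73/10

E[N | machine 1] = (1+2+3+12+14)/5 = 32/5.
E[N | machine 2] = (1+4+9+12+14)/5 = 8.
E[N | machine 3] = (3+4+9+14)/4 = 15/2.
By the law of total expectation,
E[N] = (1/3)·(32/5) + (1/3)·(8) + (1/3)·(15/2) = 73/10.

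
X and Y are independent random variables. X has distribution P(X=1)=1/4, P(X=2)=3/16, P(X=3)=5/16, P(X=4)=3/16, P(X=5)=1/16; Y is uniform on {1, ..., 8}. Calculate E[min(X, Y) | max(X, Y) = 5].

P(max(X, Y) = 5) = 5/32.
Summing min(X,Y)·P(x,y) over outcomes with max(X, Y) = 5 gives 13/32.
E[min(X, Y) | max(X, Y) = 5] = (13/32) / (5/32) = 13/5.

13/5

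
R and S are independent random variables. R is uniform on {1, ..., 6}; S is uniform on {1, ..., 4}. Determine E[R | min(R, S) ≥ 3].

9/2

P(min(R, S) ≥ 3) = 1/3.
Summing R·P(x,y) over outcomes with min(R, S) ≥ 3 gives 3/2.
E[R | min(R, S) ≥ 3] = (3/2) / (1/3) = 9/2.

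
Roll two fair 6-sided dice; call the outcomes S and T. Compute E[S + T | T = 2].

11/2

Outcomes with T = 2: (1,2), (2,2), (3,2), (4,2), (5,2), (6,2), each with probability 1/36.
E[S + T | T = 2] = (3 + 4 + 5 + 6 + 7 + 8) / 6 = 11/2.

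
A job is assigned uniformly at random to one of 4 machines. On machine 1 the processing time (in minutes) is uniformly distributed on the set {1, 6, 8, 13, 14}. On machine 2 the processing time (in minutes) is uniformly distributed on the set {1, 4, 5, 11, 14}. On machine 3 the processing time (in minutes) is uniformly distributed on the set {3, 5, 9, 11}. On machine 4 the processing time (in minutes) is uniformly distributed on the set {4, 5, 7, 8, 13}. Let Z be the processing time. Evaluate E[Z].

E[Z | machine 1] = (1+6+8+13+14)/5 = 42/5.
E[Z | machine 2] = (1+4+5+11+14)/5 = 7.
E[Z | machine 3] = (3+5+9+11)/4 = 7.
E[Z | machine 4] = (4+5+7+8+13)/5 = 37/5.
E[Z] = (1/4)·(42/5) + (1/4)·(7) + (1/4)·(7) + (1/4)·(37/5) = 149/20.

149/20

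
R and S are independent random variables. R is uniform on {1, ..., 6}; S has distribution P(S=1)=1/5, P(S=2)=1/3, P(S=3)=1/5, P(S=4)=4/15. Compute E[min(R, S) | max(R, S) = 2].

18/13

P(max(R, S) = 2) = 13/90.
Summing min(R,S)·P(x,y) over outcomes with max(R, S) = 2 gives 1/5.
E[min(R, S) | max(R, S) = 2] = (1/5) / (13/90) = 18/13.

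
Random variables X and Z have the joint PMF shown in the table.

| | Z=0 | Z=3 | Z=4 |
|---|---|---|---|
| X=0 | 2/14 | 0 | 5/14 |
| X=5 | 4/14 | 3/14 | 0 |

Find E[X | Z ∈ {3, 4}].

15/8

P(Z ∈ {3, 4}) = 4/7.
Summing X·P(X=x,Z=y) over the conditioning event gives 15/14.
E[X | Z ∈ {3, 4}] = (15/14) / (4/7) = 15/8.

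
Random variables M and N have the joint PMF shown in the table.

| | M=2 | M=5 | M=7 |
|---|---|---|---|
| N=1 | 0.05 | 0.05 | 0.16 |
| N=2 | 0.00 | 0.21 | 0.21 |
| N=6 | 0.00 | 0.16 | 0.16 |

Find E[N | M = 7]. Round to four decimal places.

2.9057

P(M = 7) = 0.53.
Σ N·P over the event = 1·(0.16) + 2·(0.21) + 6·(0.16) = 1.54.
E[N | M = 7] = (1.54) / (0.53) = 2.9057.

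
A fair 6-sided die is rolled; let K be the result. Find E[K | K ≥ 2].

Given K ≥ 2, K is equally likely to be any of {2, 3, 4, 5, 6}.
E[K | K ≥ 2] = (2 + 3 + 4 + 5 + 6) / 5 = 4.

4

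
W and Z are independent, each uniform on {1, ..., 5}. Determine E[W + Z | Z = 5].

8

P(Z = 5) = 1/5.
Summing (W+Z)·P(x,y) over outcomes with Z = 5 gives 8/5.
E[W + Z | Z = 5] = (8/5) / (1/5) = 8.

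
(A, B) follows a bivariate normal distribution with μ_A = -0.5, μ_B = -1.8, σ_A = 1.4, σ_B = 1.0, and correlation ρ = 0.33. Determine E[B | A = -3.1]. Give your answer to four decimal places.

-2.4129

The regression of B on A has slope ρ·σ_B/σ_A and passes through (μ_A, μ_B).
E[B | A=-3.1] = -1.8 + (0.33)·(1.0/1.4)·(-3.1 − (-0.5)) = -1.8 + (0.235714)·(-2.6) = -2.4129.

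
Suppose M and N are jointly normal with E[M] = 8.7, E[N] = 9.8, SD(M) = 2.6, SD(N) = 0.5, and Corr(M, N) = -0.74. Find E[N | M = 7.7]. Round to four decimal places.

For a bivariate normal, E[N | M=x] = μ_N + ρ·(σ_N/σ_M)·(x − μ_M).
E[N | M=7.7] = 9.8 + (-0.74)·(0.5/2.6)·(7.7 − (8.7)) = 9.8 + (-0.14231)·(-1) = 9.9423.

9.9423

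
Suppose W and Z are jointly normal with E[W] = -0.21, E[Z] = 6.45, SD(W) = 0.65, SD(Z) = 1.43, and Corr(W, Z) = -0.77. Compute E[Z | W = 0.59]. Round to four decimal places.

The regression of Z on W has slope ρ·σ_Z/σ_W and passes through (μ_W, μ_Z).
E[Z | W=0.59] = 6.45 + (-0.77)·(1.43/0.65)·(0.59 − (-0.21)) = 6.45 + (-1.694)·(0.8) = 5.0948.

5.0948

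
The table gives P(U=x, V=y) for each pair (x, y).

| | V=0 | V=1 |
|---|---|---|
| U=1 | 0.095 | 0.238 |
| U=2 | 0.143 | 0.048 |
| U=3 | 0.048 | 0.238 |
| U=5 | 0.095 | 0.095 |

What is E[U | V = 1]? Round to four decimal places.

P(V = 1) = 0.619.
Σ U·P over the event = 1·(0.238) + 2·(0.048) + 3·(0.238) + 5·(0.095) = 1.523.
E[U | V = 1] = (1.523) / (0.619) = 2.4604.

2.4604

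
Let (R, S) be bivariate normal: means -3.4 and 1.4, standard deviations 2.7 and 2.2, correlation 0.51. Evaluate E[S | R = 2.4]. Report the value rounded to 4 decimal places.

E[S | R=x] = μ_S + ρ(σ_S/σ_R)(x − μ_R) for jointly normal variables.
E[S | R=2.4] = 1.4 + (0.51)·(2.2/2.7)·(2.4 − (-3.4)) = 1.4 + (0.41556)·(5.8) = 3.8102.

3.8102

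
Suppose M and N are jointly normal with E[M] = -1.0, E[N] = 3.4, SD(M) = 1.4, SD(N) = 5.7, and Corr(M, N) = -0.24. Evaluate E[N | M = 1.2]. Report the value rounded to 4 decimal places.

1.2503

E[N | M=x] = μ_N + ρ(σ_N/σ_M)(x − μ_M) for jointly normal variables.
E[N | M=1.2] = 3.4 + (-0.24)·(5.7/1.4)·(1.2 − (-1.0)) = 3.4 + (-0.97714)·(2.2) = 1.2503.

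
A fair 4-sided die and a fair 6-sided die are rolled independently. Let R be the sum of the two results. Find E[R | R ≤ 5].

4

P(R ≤ 5) = 5/12.
Σ over the event: 2·1/24 + 3·1/12 + 4·1/8 + 5·1/6 = 5/3.
E[R | R ≤ 5] = (5/3) / (5/12) = 4.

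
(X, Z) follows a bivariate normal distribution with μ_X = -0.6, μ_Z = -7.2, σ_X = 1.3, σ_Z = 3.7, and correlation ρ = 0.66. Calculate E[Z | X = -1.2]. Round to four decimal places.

-8.3271

E[Z | X=x] = μ_Z + ρ(σ_Z/σ_X)(x − μ_X) for jointly normal variables.
E[Z | X=-1.2] = -7.2 + (0.66)·(3.7/1.3)·(-1.2 − (-0.6)) = -7.2 + (1.8785)·(-0.6) = -8.3271.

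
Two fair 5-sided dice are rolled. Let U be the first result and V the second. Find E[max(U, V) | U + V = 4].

Outcomes with U + V = 4: (1,3), (2,2), (3,1), each with probability 1/25.
E[max(U, V) | U + V = 4] = (3 + 2 + 3) / 3 = 8/3.

8/3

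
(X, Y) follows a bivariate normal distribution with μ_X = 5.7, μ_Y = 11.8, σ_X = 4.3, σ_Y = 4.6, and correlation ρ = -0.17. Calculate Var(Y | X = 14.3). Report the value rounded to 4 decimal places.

For a bivariate normal, Var(Y | X=x) = σ_Y²(1 − ρ²).
Var(Y | X=14.3) = (4.6)²·(1 − (-0.17)²) = 21.16·0.9711 = 20.5485.

20.5485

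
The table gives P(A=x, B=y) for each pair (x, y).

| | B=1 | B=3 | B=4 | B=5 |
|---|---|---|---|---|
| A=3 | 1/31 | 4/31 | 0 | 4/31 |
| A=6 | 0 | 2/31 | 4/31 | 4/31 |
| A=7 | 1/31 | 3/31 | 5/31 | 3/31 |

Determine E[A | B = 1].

P(B = 1) = 2/31.
Σ A·P over the event = 3·(1/31) + 7·(1/31) = 10/31.
E[A | B = 1] = (10/31) / (2/31) = 5.

5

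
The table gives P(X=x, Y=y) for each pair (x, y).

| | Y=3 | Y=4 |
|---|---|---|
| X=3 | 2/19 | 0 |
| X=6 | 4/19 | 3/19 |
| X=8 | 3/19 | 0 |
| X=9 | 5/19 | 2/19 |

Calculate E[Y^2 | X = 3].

P(X = 3) = 2/19.
Σ Y^2·P over the event = 9·(2/19) = 18/19.
E[Y^2 | X = 3] = (18/19) / (2/19) = 9.

9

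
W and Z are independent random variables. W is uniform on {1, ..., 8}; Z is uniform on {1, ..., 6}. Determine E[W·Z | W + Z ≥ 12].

Outcomes with W + Z ≥ 12: (6,6), (7,5), (7,6), (8,4), (8,5), (8,6), each with probability 1/48.
E[W·Z | W + Z ≥ 12] = (36 + 35 + 42 + 32 + 40 + 48) / 6 = 233/6.

233/6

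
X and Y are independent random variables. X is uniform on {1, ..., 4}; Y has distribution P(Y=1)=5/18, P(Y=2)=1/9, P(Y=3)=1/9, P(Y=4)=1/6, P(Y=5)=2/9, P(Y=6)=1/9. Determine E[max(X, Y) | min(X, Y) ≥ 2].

170/39

P(min(X, Y) ≥ 2) = 13/24.
Summing max(X,Y)·P(x,y) over outcomes with min(X, Y) ≥ 2 gives 85/36.
E[max(X, Y) | min(X, Y) ≥ 2] = (85/36) / (13/24) = 170/39.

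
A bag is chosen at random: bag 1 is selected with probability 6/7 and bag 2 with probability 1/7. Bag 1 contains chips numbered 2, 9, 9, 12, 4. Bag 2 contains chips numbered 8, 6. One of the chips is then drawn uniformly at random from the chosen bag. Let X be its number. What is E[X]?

E[X | bag 1] = (2+9+9+12+4)/5 = 36/5.
E[X | bag 2] = (8+6)/2 = 7.
E[X] = (6/7)·(36/5) + (1/7)·(7) = 251/35.

251/35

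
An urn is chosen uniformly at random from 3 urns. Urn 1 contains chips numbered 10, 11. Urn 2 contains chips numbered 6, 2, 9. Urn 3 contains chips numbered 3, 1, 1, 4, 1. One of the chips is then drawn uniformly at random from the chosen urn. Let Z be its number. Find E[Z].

109/18

E[Z | urn 1] = (10+11)/2 = 21/2.
E[Z | urn 2] = (6+2+9)/3 = 17/3.
E[Z | urn 3] = (3+1+1+4+1)/5 = 2.
By the law of total expectation,
E[Z] = (1/3)·(21/2) + (1/3)·(17/3) + (1/3)·(2) = 109/18.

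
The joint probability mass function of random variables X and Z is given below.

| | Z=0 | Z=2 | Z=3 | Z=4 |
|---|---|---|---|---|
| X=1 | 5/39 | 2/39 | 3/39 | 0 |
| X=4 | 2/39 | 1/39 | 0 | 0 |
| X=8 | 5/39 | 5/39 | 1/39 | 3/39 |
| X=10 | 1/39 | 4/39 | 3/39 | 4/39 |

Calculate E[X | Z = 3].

P(Z = 3) = 7/39.
Σ X·P over the event = 1·(3/39) + 8·(1/39) + 10·(3/39) = 41/39.
E[X | Z = 3] = (41/39) / (7/39) = 41/7.

41/7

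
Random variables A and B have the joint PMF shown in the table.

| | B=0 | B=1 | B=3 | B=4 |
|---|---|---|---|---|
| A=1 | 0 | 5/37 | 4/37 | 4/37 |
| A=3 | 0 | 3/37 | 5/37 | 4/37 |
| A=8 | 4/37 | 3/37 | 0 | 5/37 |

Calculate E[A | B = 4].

56/13

P(B = 4) = 13/37.
Summing A·P(A=x,B=y) over the conditioning event gives 56/37.
E[A | B = 4] = (56/37) / (13/37) = 56/13.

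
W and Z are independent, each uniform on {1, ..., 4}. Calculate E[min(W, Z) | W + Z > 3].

27/13

P(W + Z > 3) = 13/16.
Summing min(W,Z)·P(x,y) over outcomes with W + Z > 3 gives 27/16.
E[min(W, Z) | W + Z > 3] = (27/16) / (13/16) = 27/13.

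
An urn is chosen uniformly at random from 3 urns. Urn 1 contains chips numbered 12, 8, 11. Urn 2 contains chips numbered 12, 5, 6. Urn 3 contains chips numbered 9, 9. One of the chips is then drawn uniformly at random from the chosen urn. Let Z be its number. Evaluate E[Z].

9

E[Z | urn 1] = (12+8+11)/3 = 31/3.
E[Z | urn 2] = (12+5+6)/3 = 23/3.
E[Z | urn 3] = (9+9)/2 = 9.
By the law of total expectation,
E[Z] = (1/3)·(31/3) + (1/3)·(23/3) + (1/3)·(9) = 9.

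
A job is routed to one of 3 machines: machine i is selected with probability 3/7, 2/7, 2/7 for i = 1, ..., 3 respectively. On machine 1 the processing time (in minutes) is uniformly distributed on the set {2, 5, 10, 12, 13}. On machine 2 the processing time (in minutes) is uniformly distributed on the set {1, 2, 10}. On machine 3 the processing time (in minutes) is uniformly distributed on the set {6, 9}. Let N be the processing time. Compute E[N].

733/105

E[N | machine 1] = (2+5+10+12+13)/5 = 42/5.
E[N | machine 2] = (1+2+10)/3 = 13/3.
E[N | machine 3] = (6+9)/2 = 15/2.
By the law of total expectation,
E[N] = (3/7)·(42/5) + (2/7)·(13/3) + (2/7)·(15/2) = 733/105.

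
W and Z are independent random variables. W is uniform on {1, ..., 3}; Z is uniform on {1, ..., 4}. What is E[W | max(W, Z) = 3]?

12/5

P(max(W, Z) = 3) = 5/12.
Summing W·P(x,y) over outcomes with max(W, Z) = 3 gives 1.
E[W | max(W, Z) = 3] = (1) / (5/12) = 12/5.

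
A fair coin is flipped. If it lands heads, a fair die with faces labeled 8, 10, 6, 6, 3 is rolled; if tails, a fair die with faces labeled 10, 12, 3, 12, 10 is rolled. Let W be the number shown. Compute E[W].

E[W | heads] = (8+10+6+6+3)/5 = 33/5.
E[W | tails] = (10+12+3+12+10)/5 = 47/5.
E[W] = (1/2)·(33/5) + (1/2)·(47/5) = 8.

8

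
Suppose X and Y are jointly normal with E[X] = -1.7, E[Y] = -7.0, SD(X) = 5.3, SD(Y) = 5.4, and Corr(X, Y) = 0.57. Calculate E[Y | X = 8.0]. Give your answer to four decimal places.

The regression of Y on X has slope ρ·σ_Y/σ_X and passes through (μ_X, μ_Y).
E[Y | X=8.0] = -7.0 + (0.57)·(5.4/5.3)·(8.0 − (-1.7)) = -7.0 + (0.58075)·(9.7) = -1.3667.

-1.3667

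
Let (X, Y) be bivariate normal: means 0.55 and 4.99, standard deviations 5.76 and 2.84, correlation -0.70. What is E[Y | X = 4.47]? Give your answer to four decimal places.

The regression of Y on X has slope ρ·σ_Y/σ_X and passes through (μ_X, μ_Y).
E[Y | X=4.47] = 4.99 + (-0.70)·(2.84/5.76)·(4.47 − (0.55)) = 4.99 + (-0.34514)·(3.92) = 3.6371.

3.6371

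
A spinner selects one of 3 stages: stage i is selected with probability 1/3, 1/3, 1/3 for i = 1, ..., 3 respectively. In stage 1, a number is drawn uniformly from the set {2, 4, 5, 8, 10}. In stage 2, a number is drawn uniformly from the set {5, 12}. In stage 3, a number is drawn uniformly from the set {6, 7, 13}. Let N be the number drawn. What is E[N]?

E[N | stage 1] = (2+4+5+8+10)/5 = 29/5.
E[N | stage 2] = (5+12)/2 = 17/2.
E[N | stage 3] = (6+7+13)/3 = 26/3.
E[N] = (1/3)·(29/5) + (1/3)·(17/2) + (1/3)·(26/3) = 689/90.

689/90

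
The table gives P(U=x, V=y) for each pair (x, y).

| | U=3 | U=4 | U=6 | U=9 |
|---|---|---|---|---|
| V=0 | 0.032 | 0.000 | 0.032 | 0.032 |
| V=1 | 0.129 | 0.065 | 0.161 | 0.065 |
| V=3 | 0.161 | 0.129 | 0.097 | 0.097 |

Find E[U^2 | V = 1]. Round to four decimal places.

31.5762

P(V = 1) = 0.420.
Σ U^2·P over the event = 9·(0.129) + 16·(0.065) + 36·(0.161) + 81·(0.065) = 13.262.
E[U^2 | V = 1] = (13.262) / (0.420) = 31.5762.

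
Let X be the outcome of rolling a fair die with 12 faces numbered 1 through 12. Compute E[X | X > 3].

8

Given X > 3, X is equally likely to be any of {4, 5, 6, 7, 8, 9, 10, 11, 12}.
E[X | X > 3] = (4 + 5 + 6 + 7 + 8 + 9 + 10 + 11 + 12) / 9 = 8.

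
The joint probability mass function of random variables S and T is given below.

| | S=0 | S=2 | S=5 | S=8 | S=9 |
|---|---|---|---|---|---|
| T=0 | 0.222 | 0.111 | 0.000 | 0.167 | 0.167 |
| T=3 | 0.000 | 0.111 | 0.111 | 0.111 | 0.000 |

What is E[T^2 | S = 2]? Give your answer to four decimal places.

4.5000

P(S = 2) = 0.222.
Σ T^2·P over the event = 0·(0.111) + 9·(0.111) = 0.999.
E[T^2 | S = 2] = (0.999) / (0.222) = 4.5000.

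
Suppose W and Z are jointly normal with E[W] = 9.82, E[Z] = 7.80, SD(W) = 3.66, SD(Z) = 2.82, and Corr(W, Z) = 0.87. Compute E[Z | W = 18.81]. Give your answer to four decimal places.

The regression of Z on W has slope ρ·σ_Z/σ_W and passes through (μ_W, μ_Z).
E[Z | W=18.81] = 7.80 + (0.87)·(2.82/3.66)·(18.81 − (9.82)) = 7.80 + (0.670328)·(8.99) = 13.8262.

13.8262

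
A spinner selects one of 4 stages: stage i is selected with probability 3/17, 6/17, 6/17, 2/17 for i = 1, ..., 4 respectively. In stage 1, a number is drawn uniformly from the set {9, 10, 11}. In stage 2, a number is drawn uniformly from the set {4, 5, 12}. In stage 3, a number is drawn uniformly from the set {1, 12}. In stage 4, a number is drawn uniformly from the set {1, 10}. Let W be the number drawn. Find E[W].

E[W | stage 1] = (9+10+11)/3 = 10.
E[W | stage 2] = (4+5+12)/3 = 7.
E[W | stage 3] = (1+12)/2 = 13/2.
E[W | stage 4] = (1+10)/2 = 11/2.
By the law of total expectation,
E[W] = (3/17)·(10) + (6/17)·(7) + (6/17)·(13/2) + (2/17)·(11/2) = 122/17.

122/17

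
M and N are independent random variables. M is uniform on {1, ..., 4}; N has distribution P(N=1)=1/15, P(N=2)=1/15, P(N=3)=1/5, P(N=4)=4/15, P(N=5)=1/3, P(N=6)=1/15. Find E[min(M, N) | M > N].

P(M > N) = 2/15.
Summing min(M,N)·P(x,y) over outcomes with M > N gives 4/15.
E[min(M, N) | M > N] = (4/15) / (2/15) = 2.

2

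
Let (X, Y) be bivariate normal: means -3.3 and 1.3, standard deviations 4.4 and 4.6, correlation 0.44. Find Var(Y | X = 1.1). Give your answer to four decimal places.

The conditional variance in a bivariate normal is σ_Y²(1 − ρ²), independent of x.
Var(Y | X=1.1) = (4.6)²·(1 − (0.44)²) = 21.16·0.8064 = 17.0634.

17.0634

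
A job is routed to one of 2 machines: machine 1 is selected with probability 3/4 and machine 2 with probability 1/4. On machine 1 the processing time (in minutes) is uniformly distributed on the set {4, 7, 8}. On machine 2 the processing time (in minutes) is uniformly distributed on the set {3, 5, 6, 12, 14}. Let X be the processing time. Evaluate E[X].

E[X | machine 1] = (4+7+8)/3 = 19/3.
E[X | machine 2] = (3+5+6+12+14)/5 = 8.
E[X] = (3/4)·(19/3) + (1/4)·(8) = 27/4.

27/4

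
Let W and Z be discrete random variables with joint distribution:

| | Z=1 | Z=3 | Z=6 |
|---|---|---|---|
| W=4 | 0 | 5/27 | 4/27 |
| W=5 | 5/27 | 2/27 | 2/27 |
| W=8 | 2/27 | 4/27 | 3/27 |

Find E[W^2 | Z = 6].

P(Z = 6) = 1/3.
Σ W^2·P over the event = 16·(4/27) + 25·(2/27) + 64·(3/27) = 34/3.
E[W^2 | Z = 6] = (34/3) / (1/3) = 34.

34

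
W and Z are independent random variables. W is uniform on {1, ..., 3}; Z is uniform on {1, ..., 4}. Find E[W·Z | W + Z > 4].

15/2

Outcomes with W + Z > 4: (1,4), (2,3), (2,4), (3,2), (3,3), (3,4), each with probability 1/12.
E[W·Z | W + Z > 4] = (4 + 6 + 8 + 6 + 9 + 12) / 6 = 15/2.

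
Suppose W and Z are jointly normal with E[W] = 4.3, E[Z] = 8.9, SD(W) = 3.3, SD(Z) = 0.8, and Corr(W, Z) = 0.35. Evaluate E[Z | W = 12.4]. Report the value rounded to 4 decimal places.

9.5873

The regression of Z on W has slope ρ·σ_Z/σ_W and passes through (μ_W, μ_Z).
E[Z | W=12.4] = 8.9 + (0.35)·(0.8/3.3)·(12.4 − (4.3)) = 8.9 + (0.084848)·(8.1) = 9.5873.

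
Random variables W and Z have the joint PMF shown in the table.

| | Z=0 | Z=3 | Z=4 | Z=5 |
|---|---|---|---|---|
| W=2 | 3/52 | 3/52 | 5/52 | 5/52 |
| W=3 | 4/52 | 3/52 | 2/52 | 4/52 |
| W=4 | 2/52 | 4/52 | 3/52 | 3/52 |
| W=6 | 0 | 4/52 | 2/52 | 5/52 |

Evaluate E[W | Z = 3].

55/14

P(Z = 3) = 7/26.
Σ W·P over the event = 2·(3/52) + 3·(3/52) + 4·(4/52) + 6·(4/52) = 55/52.
E[W | Z = 3] = (55/52) / (7/26) = 55/14.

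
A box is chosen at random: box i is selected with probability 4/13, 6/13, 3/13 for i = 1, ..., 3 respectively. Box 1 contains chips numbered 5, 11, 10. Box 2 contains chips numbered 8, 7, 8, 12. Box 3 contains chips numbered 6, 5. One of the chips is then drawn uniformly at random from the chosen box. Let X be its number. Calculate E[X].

E[X | box 1] = (5+11+10)/3 = 26/3.
E[X | box 2] = (8+7+8+12)/4 = 35/4.
E[X | box 3] = (6+5)/2 = 11/2.
By the law of total expectation,
E[X] = (4/13)·(26/3) + (6/13)·(35/4) + (3/13)·(11/2) = 311/39.

311/39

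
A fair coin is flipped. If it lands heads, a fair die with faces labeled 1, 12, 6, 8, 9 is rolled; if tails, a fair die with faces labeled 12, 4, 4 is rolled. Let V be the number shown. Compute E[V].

E[V | heads] = (1+12+6+8+9)/5 = 36/5.
E[V | tails] = (12+4+4)/3 = 20/3.
E[V] = (1/2)·(36/5) + (1/2)·(20/3) = 104/15.

104/15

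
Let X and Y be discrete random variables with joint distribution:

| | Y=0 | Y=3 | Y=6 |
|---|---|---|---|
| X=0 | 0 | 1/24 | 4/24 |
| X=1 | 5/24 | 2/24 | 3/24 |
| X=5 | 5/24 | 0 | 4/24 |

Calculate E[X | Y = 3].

P(Y = 3) = 1/8.
Σ X·P over the event = 0·(1/24) + 1·(2/24) = 1/12.
E[X | Y = 3] = (1/12) / (1/8) = 2/3.

2/3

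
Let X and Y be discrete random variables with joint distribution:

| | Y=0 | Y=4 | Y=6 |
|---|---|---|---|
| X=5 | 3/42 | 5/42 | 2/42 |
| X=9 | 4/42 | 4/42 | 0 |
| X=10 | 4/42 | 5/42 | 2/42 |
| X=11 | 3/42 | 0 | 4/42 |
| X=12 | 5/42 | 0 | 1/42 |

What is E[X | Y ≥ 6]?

86/9

P(Y ≥ 6) = 3/14.
Summing X·P(X=x,Y=y) over the conditioning event gives 43/21.
E[X | Y ≥ 6] = (43/21) / (3/14) = 86/9.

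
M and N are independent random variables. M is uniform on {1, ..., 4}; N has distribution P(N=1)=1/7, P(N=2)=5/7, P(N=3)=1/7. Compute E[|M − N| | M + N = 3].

P(M + N = 3) = 3/14.
Summing |M−N|·P(x,y) over outcomes with M + N = 3 gives 3/14.
E[|M − N| | M + N = 3] = (3/14) / (3/14) = 1.

1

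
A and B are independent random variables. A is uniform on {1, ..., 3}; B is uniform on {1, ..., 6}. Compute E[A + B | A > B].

4

Outcomes with A > B: (2,1), (3,1), (3,2), each with probability 1/18.
E[A + B | A > B] = (3 + 4 + 5) / 3 = 4.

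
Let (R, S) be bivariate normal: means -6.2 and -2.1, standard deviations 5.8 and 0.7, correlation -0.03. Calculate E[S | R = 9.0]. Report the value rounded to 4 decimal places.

-2.1550

For a bivariate normal, E[S | R=x] = μ_S + ρ·(σ_S/σ_R)·(x − μ_R).
E[S | R=9.0] = -2.1 + (-0.03)·(0.7/5.8)·(9.0 − (-6.2)) = -2.1 + (-0.0036207)·(15.2) = -2.1550.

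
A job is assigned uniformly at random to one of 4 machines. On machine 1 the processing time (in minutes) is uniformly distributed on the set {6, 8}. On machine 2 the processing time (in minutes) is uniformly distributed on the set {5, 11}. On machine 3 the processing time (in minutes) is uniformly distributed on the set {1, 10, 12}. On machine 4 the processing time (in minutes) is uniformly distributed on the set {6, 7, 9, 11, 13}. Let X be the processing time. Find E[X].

239/30

E[X | machine 1] = (6+8)/2 = 7.
E[X | machine 2] = (5+11)/2 = 8.
E[X | machine 3] = (1+10+12)/3 = 23/3.
E[X | machine 4] = (6+7+9+11+13)/5 = 46/5.
By the law of total expectation,
E[X] = (1/4)·(7) + (1/4)·(8) + (1/4)·(23/3) + (1/4)·(46/5) = 239/30.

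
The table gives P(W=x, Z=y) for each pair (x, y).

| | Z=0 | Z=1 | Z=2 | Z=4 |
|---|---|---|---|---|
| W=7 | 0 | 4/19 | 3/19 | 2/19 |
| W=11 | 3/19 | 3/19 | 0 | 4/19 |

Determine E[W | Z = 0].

11

P(Z = 0) = 3/19.
Summing W·P(W=x,Z=y) over the conditioning event gives 33/19.
E[W | Z = 0] = (33/19) / (3/19) = 11.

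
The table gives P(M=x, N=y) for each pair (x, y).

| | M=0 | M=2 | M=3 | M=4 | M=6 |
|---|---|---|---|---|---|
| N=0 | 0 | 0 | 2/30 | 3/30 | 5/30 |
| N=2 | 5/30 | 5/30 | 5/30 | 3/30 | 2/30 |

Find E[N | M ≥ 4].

10/13

P(M ≥ 4) = 13/30.
Σ N·P over the event = 0·(3/30) + 2·(3/30) + 0·(5/30) + 2·(2/30) = 1/3.
E[N | M ≥ 4] = (1/3) / (13/30) = 10/13.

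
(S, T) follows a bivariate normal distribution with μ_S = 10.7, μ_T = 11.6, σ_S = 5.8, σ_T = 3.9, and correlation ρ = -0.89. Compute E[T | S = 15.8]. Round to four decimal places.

E[T | S=x] = μ_T + ρ(σ_T/σ_S)(x − μ_S) for jointly normal variables.
E[T | S=15.8] = 11.6 + (-0.89)·(3.9/5.8)·(15.8 − (10.7)) = 11.6 + (-0.59845)·(5.1) = 8.5479.

8.5479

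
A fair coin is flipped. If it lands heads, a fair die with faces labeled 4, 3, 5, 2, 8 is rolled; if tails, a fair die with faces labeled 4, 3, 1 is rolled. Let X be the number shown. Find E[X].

E[X | heads] = (4+3+5+2+8)/5 = 22/5.
E[X | tails] = (4+3+1)/3 = 8/3.
E[X] = (1/2)·(22/5) + (1/2)·(8/3) = 53/15.

53/15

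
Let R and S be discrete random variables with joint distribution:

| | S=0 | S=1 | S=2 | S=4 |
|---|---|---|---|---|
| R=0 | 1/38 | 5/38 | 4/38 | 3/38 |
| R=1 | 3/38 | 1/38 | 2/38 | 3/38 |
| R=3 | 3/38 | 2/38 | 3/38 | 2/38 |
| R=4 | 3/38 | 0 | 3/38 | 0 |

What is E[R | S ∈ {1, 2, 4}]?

39/28

P(S ∈ {1, 2, 4}) = 14/19.
Summing R·P(R=x,S=y) over the conditioning event gives 39/38.
E[R | S ∈ {1, 2, 4}] = (39/38) / (14/19) = 39/28.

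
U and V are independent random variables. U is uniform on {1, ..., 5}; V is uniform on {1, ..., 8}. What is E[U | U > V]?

4

Outcomes with U > V: (2,1), (3,1), (3,2), (4,1), (4,2), (4,3), (5,1), (5,2), (5,3), (5,4), each with probability 1/40.
E[U | U > V] = (2 + 3 + 3 + 4 + 4 + 4 + 5 + 5 + 5 + 5) / 10 = 4.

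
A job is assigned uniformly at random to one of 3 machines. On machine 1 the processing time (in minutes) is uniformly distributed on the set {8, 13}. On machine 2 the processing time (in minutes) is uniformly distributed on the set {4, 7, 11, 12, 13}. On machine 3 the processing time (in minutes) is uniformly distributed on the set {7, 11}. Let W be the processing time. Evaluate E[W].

E[W | machine 1] = (8+13)/2 = 21/2.
E[W | machine 2] = (4+7+11+12+13)/5 = 47/5.
E[W | machine 3] = (7+11)/2 = 9.
E[W] = (1/3)·(21/2) + (1/3)·(47/5) + (1/3)·(9) = 289/30.

289/30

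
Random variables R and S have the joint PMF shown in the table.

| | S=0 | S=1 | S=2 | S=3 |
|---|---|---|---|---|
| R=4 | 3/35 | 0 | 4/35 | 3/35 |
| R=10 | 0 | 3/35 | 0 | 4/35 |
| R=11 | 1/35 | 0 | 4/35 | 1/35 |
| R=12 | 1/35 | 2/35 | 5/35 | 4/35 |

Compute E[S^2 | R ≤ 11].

107/23

P(R ≤ 11) = 23/35.
Σ S^2·P over the event = 0·(3/35) + 4·(4/35) + 9·(3/35) + 1·(3/35) + 9·(4/35) + 0·(1/35) + 4·(4/35) + 9·(1/35) = 107/35.
E[S^2 | R ≤ 11] = (107/35) / (23/35) = 107/23.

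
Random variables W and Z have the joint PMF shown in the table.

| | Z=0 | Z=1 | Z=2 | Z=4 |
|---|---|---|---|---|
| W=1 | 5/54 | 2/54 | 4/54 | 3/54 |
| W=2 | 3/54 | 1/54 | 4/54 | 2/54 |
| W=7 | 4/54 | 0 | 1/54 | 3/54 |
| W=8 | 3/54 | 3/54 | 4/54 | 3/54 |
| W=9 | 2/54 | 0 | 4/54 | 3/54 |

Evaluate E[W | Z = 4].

79/14

P(Z = 4) = 7/27.
Summing W·P(W=x,Z=y) over the conditioning event gives 79/54.
E[W | Z = 4] = (79/54) / (7/27) = 79/14.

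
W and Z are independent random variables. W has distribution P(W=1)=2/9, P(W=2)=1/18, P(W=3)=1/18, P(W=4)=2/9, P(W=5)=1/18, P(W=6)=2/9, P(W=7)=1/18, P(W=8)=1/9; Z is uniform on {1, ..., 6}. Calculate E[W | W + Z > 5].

418/83

P(W + Z > 5) = 83/108.
Summing W·P(x,y) over outcomes with W + Z > 5 gives 209/54.
E[W | W + Z > 5] = (209/54) / (83/108) = 418/83.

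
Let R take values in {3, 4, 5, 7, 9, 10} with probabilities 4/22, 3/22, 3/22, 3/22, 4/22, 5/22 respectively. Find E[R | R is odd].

P(R is odd) = 7/11.
Σ over the event: 3·2/11 + 5·3/22 + 7·3/22 + 9·2/11 = 42/11.
E[R | R is odd] = (42/11) / (7/11) = 6.

6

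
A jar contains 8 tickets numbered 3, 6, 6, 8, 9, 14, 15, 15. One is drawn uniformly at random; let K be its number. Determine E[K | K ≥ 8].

P(K ≥ 8) = 5/8.
Σ over the event: 8·1/8 + 9·1/8 + 14·1/8 + 15·1/4 = 61/8.
E[K | K ≥ 8] = (61/8) / (5/8) = 61/5.

61/5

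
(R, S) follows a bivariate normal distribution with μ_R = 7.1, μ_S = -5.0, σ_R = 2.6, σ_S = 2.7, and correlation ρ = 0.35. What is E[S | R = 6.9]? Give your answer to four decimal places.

-5.0727

For a bivariate normal, E[S | R=x] = μ_S + ρ·(σ_S/σ_R)·(x − μ_R).
E[S | R=6.9] = -5.0 + (0.35)·(2.7/2.6)·(6.9 − (7.1)) = -5.0 + (0.36346)·(-0.2) = -5.0727.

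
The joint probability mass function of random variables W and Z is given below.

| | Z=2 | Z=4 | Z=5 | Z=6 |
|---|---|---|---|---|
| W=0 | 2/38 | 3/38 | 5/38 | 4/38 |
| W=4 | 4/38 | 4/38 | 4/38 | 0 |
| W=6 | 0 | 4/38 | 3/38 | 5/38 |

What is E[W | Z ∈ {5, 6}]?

64/21

P(Z ∈ {5, 6}) = 21/38.
Σ W·P over the event = 0·(5/38) + 0·(4/38) + 4·(4/38) + 6·(3/38) + 6·(5/38) = 32/19.
E[W | Z ∈ {5, 6}] = (32/19) / (21/38) = 64/21.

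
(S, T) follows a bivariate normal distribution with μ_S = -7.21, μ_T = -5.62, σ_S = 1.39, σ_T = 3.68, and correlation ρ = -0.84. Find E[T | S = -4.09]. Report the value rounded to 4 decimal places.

E[T | S=x] = μ_T + ρ(σ_T/σ_S)(x − μ_S) for jointly normal variables.
E[T | S=-4.09] = -5.62 + (-0.84)·(3.68/1.39)·(-4.09 − (-7.21)) = -5.62 + (-2.22388)·(3.12) = -12.5585.

-12.5585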